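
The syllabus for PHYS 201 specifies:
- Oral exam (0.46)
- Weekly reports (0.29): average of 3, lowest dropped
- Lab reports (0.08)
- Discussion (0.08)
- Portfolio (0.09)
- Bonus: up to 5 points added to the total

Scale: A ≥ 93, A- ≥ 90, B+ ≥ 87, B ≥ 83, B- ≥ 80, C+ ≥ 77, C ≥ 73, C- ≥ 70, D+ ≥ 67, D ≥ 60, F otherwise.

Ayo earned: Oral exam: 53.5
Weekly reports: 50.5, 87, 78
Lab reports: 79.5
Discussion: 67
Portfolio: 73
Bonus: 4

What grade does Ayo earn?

C-

Weekly reports: drop 50.5 → average of remaining 2 = 165/2 = 82.5
Weighted total:
  Oral exam 53.5 × 0.46 = 24.61
  Weekly reports 82.5 × 0.29 = 23.925
  Lab reports 79.5 × 0.08 = 6.36
  Discussion 67 × 0.08 = 5.36
  Portfolio 73 × 0.09 = 6.57
Sum = 66.825
Bonus: 66.825 + 4 = 70.825
70.825 is ≥ 70 and < 73 → C-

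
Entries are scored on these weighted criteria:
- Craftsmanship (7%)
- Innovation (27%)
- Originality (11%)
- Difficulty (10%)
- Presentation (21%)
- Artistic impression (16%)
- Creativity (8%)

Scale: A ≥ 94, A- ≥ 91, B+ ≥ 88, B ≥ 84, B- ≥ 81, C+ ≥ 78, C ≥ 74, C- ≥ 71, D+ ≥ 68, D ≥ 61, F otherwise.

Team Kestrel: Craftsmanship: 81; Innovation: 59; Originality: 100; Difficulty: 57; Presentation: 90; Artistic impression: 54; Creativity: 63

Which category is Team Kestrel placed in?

Weighted total:
  Craftsmanship 81 × 0.07 = 5.67
  Innovation 59 × 0.27 = 15.93
  Originality 100 × 0.11 = 11
  Difficulty 57 × 0.1 = 5.7
  Presentation 90 × 0.21 = 18.9
  Artistic impression 54 × 0.16 = 8.64
  Creativity 63 × 0.08 = 5.04
Sum = 70.88
70.88 is ≥ 68 and < 71 → D+

D+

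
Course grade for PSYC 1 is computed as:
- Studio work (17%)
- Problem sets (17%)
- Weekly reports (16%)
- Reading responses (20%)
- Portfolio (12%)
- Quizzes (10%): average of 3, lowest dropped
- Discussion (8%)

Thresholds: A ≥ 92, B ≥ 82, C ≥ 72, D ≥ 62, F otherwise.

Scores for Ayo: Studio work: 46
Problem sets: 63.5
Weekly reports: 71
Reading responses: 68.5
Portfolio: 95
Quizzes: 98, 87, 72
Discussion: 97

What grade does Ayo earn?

C

Quizzes: drop 72 → average of remaining 2 = 185/2 = 92.5
Weighted total:
  Studio work 46 × 0.17 = 7.82
  Problem sets 63.5 × 0.17 = 10.795
  Weekly reports 71 × 0.16 = 11.36
  Reading responses 68.5 × 0.2 = 13.7
  Portfolio 95 × 0.12 = 11.4
  Quizzes 92.5 × 0.1 = 9.25
  Discussion 97 × 0.08 = 7.76
Sum = 72.085
72.085 is ≥ 72 and < 82 → C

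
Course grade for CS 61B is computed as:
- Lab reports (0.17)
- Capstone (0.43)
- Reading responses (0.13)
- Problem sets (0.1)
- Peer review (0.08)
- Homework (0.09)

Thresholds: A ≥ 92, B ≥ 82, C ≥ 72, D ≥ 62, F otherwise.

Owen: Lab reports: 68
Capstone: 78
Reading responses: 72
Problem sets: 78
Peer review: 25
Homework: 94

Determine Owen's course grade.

Weighted total:
  Lab reports 68 × 0.17 = 11.56
  Capstone 78 × 0.43 = 33.54
  Reading responses 72 × 0.13 = 9.36
  Problem sets 78 × 0.1 = 7.8
  Peer review 25 × 0.08 = 2
  Homework 94 × 0.09 = 8.46
Sum = 72.72
72.72 is ≥ 72 and < 82 → C

C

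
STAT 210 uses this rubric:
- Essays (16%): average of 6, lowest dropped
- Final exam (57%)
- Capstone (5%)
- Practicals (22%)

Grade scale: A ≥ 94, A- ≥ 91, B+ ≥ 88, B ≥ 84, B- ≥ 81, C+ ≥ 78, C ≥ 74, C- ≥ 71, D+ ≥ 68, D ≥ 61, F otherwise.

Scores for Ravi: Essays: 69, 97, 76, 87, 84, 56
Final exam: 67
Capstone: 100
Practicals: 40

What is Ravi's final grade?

D

Essays: drop 56 → average of remaining 5 = 413/5 = 82.6
Weighted total:
  Essays 82.6 × 0.16 = 13.216
  Final exam 67 × 0.57 = 38.19
  Capstone 100 × 0.05 = 5
  Practicals 40 × 0.22 = 8.8
Sum = 65.206
65.206 is ≥ 61 and < 68 → D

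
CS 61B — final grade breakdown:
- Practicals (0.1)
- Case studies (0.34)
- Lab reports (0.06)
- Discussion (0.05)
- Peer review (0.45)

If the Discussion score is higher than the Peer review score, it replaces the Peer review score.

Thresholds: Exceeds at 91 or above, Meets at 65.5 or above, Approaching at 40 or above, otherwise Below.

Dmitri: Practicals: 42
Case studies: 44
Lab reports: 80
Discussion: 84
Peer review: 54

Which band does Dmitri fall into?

Discussion (84) > Peer review (54), so Peer review counts as 84.
Weighted total:
  Practicals 42 × 0.1 = 4.2
  Case studies 44 × 0.34 = 14.96
  Lab reports 80 × 0.06 = 4.8
  Discussion 84 × 0.05 = 4.2
  Peer review 84 × 0.45 = 37.8
Sum = 65.96
65.96 is ≥ 65.5 and < 91 → Meets

Meets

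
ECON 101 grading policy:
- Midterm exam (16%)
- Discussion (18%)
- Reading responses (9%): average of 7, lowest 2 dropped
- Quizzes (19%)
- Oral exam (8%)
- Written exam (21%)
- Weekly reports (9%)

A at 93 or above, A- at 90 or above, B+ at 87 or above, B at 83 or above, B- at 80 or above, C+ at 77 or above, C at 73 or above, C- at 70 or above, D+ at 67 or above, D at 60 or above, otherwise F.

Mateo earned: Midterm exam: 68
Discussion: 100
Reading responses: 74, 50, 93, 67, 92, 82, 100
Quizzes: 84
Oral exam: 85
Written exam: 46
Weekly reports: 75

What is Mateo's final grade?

C

Reading responses: drop 50, 67 → average of remaining 5 = 441/5 = 88.2
Weighted total:
  Midterm exam 68 × 0.16 = 10.88
  Discussion 100 × 0.18 = 18
  Reading responses 88.2 × 0.09 = 7.938
  Quizzes 84 × 0.19 = 15.96
  Oral exam 85 × 0.08 = 6.8
  Written exam 46 × 0.21 = 9.66
  Weekly reports 75 × 0.09 = 6.75
Sum = 75.988
75.988 is ≥ 73 and < 77 → C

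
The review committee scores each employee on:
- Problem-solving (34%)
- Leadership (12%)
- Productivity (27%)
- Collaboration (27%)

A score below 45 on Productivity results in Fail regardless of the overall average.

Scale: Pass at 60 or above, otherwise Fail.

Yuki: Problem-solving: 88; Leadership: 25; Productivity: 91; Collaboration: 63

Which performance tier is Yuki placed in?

Pass

Productivity score 91 ≥ 45: minimum met.
Weighted total:
  Problem-solving 88 × 0.34 = 29.92
  Leadership 25 × 0.12 = 3
  Productivity 91 × 0.27 = 24.57
  Collaboration 63 × 0.27 = 17.01
Sum = 74.5
74.5 ≥ 60 → Pass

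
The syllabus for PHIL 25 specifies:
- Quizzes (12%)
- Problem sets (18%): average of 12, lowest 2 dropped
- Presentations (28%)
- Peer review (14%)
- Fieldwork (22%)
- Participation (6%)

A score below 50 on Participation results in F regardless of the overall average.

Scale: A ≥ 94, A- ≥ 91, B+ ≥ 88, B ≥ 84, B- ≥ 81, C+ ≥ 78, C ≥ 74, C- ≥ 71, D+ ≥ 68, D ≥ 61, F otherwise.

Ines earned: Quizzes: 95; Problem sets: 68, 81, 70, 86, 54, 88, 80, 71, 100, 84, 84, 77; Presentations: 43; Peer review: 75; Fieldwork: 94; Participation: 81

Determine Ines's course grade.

Problem sets: drop 54, 68 → average of remaining 10 = 821/10 = 82.1
Participation score 81 ≥ 50: minimum met.
Weighted total:
  Quizzes 95 × 0.12 = 11.4
  Problem sets 82.1 × 0.18 = 14.778
  Presentations 43 × 0.28 = 12.04
  Peer review 75 × 0.14 = 10.5
  Fieldwork 94 × 0.22 = 20.68
  Participation 81 × 0.06 = 4.86
Sum = 74.258
74.258 is ≥ 74 and < 78 → C

C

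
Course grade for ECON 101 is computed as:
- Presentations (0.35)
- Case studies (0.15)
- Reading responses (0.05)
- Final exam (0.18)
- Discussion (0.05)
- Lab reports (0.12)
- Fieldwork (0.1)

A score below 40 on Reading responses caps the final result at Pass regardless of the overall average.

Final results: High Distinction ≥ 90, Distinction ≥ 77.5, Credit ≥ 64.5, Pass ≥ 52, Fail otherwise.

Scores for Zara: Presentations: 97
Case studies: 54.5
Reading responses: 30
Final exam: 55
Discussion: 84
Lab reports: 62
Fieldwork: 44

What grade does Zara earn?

Pass

Reading responses score 30 < 40: minimum not met.
Weighted total:
  Presentations 97 × 0.35 = 33.95
  Case studies 54.5 × 0.15 = 8.175
  Reading responses 30 × 0.05 = 1.5
  Final exam 55 × 0.18 = 9.9
  Discussion 84 × 0.05 = 4.2
  Lab reports 62 × 0.12 = 7.44
  Fieldwork 44 × 0.1 = 4.4
Sum = 69.565
69.565 would be Credit; cap at Pass applies → Pass.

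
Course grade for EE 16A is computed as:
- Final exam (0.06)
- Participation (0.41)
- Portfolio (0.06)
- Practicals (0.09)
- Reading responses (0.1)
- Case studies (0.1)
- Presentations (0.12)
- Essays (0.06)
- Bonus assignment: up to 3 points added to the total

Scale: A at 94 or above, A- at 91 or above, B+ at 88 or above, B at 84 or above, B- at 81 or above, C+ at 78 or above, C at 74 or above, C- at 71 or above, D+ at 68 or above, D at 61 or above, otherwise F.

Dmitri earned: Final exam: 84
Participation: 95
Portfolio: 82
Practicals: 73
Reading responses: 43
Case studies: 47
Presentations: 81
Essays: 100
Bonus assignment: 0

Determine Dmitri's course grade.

Weighted total:
  Final exam 84 × 0.06 = 5.04
  Participation 95 × 0.41 = 38.95
  Portfolio 82 × 0.06 = 4.92
  Practicals 73 × 0.09 = 6.57
  Reading responses 43 × 0.1 = 4.3
  Case studies 47 × 0.1 = 4.7
  Presentations 81 × 0.12 = 9.72
  Essays 100 × 0.06 = 6
Sum = 80.2
Bonus assignment: 80.2 + 0 = 80.2
80.2 is ≥ 78 and < 81 → C+

C+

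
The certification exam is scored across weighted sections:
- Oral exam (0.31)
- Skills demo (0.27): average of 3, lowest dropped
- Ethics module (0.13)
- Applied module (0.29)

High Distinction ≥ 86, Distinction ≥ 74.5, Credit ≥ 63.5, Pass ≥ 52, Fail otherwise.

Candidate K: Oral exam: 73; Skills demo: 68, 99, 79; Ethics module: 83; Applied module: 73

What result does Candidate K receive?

Skills demo: drop 68 → average of remaining 2 = 178/2 = 89
Weighted total:
  Oral exam 73 × 0.31 = 22.63
  Skills demo 89 × 0.27 = 24.03
  Ethics module 83 × 0.13 = 10.79
  Applied module 73 × 0.29 = 21.17
Sum = 78.62
78.62 is ≥ 74.5 and < 86 → Distinction

Distinction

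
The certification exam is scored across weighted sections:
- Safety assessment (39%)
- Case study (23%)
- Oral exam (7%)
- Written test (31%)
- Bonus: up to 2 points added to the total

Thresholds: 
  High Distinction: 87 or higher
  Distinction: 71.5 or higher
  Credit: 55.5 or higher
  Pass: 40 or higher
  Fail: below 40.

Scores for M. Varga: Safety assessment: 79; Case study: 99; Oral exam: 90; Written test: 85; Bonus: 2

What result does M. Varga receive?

Weighted total:
  Safety assessment 79 × 0.39 = 30.81
  Case study 99 × 0.23 = 22.77
  Oral exam 90 × 0.07 = 6.3
  Written test 85 × 0.31 = 26.35
Sum = 86.23
Bonus: 86.23 + 2 = 88.23
88.23 ≥ 87 → High Distinction

High Distinction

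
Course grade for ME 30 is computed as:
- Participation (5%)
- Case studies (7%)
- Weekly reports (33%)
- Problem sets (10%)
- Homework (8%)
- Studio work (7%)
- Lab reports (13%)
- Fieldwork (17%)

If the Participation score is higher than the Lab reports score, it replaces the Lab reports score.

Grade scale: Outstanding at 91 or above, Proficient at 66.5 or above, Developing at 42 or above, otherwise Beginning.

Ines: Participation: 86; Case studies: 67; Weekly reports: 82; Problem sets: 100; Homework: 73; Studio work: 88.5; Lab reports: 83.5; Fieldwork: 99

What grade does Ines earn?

Participation (86) > Lab reports (83.5), so Lab reports counts as 86.
Weighted total:
  Participation 86 × 0.05 = 4.3
  Case studies 67 × 0.07 = 4.69
  Weekly reports 82 × 0.33 = 27.06
  Problem sets 100 × 0.1 = 10
  Homework 73 × 0.08 = 5.84
  Studio work 88.5 × 0.07 = 6.195
  Lab reports 86 × 0.13 = 11.18
  Fieldwork 99 × 0.17 = 16.83
Sum = 86.095
86.095 is ≥ 66.5 and < 91 → Proficient

Proficient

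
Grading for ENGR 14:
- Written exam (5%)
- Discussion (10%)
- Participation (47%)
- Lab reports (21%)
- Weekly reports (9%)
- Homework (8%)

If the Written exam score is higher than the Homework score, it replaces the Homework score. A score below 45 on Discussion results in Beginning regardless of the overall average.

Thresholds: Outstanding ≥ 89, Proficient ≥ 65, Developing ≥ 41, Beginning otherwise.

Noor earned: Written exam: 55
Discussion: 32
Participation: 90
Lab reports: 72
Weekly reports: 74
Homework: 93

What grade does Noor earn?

Written exam (55) ≤ Homework (93), so Homework stays at 93.
Discussion score 32 < 45: minimum not met.
Weighted total:
  Written exam 55 × 0.05 = 2.75
  Discussion 32 × 0.1 = 3.2
  Participation 90 × 0.47 = 42.3
  Lab reports 72 × 0.21 = 15.12
  Weekly reports 74 × 0.09 = 6.66
  Homework 93 × 0.08 = 7.44
Sum = 77.47
Because the Discussion minimum was not met, the result is Beginning.

Beginning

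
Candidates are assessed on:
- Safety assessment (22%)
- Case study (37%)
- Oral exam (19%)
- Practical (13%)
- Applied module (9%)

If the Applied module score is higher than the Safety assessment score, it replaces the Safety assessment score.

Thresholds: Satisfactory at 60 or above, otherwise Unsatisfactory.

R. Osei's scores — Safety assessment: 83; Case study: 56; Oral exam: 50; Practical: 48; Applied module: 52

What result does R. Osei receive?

Applied module (52) ≤ Safety assessment (83), so Safety assessment stays at 83.
Weighted total:
  Safety assessment 83 × 0.22 = 18.26
  Case study 56 × 0.37 = 20.72
  Oral exam 50 × 0.19 = 9.5
  Practical 48 × 0.13 = 6.24
  Applied module 52 × 0.09 = 4.68
Sum = 59.4
59.4 < 60 → Unsatisfactory

Unsatisfactory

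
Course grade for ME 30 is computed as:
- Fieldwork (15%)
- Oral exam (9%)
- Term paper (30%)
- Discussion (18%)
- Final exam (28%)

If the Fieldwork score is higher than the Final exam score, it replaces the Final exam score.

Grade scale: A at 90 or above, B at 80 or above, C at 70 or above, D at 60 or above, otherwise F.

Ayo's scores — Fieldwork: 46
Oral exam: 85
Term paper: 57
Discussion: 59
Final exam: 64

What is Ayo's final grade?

D

Fieldwork (46) ≤ Final exam (64), so Final exam stays at 64.
Weighted total:
  Fieldwork 46 × 0.15 = 6.9
  Oral exam 85 × 0.09 = 7.65
  Term paper 57 × 0.3 = 17.1
  Discussion 59 × 0.18 = 10.62
  Final exam 64 × 0.28 = 17.92
Sum = 60.19
60.19 is ≥ 60 and < 70 → D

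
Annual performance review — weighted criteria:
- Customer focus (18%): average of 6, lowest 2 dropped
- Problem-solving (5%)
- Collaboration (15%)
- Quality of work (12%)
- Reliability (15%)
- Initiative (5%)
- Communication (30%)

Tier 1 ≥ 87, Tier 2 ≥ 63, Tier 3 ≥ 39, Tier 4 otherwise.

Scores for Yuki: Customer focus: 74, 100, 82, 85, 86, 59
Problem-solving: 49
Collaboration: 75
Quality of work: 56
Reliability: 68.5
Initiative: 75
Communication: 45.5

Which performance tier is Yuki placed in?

Tier 2

Customer focus: drop 59, 74 → average of remaining 4 = 353/4 = 88.25
Weighted total:
  Customer focus 88.25 × 0.18 = 15.885
  Problem-solving 49 × 0.05 = 2.45
  Collaboration 75 × 0.15 = 11.25
  Quality of work 56 × 0.12 = 6.72
  Reliability 68.5 × 0.15 = 10.275
  Initiative 75 × 0.05 = 3.75
  Communication 45.5 × 0.3 = 13.65
Sum = 63.98
63.98 is ≥ 63 and < 87 → Tier 2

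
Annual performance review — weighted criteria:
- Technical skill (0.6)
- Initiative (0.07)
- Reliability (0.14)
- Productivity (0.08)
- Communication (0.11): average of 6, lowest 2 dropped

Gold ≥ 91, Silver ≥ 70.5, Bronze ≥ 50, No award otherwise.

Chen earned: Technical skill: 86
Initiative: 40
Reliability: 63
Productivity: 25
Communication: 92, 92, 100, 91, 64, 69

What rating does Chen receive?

Communication: drop 64, 69 → average of remaining 4 = 375/4 = 93.75
Weighted total:
  Technical skill 86 × 0.6 = 51.6
  Initiative 40 × 0.07 = 2.8
  Reliability 63 × 0.14 = 8.82
  Productivity 25 × 0.08 = 2
  Communication 93.75 × 0.11 = 10.3125
Sum = 75.5325
75.5325 is ≥ 70.5 and < 91 → Silver

Silver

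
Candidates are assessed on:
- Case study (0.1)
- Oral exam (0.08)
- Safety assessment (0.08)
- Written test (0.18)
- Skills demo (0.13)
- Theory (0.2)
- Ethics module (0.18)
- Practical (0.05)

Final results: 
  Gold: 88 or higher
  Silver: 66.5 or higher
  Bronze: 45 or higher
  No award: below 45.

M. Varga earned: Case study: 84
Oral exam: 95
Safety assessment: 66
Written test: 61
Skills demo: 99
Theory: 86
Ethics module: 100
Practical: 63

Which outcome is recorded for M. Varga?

Silver

Weighted total:
  Case study 84 × 0.1 = 8.4
  Oral exam 95 × 0.08 = 7.6
  Safety assessment 66 × 0.08 = 5.28
  Written test 61 × 0.18 = 10.98
  Skills demo 99 × 0.13 = 12.87
  Theory 86 × 0.2 = 17.2
  Ethics module 100 × 0.18 = 18
  Practical 63 × 0.05 = 3.15
Sum = 83.48
83.48 is ≥ 66.5 and < 88 → Silver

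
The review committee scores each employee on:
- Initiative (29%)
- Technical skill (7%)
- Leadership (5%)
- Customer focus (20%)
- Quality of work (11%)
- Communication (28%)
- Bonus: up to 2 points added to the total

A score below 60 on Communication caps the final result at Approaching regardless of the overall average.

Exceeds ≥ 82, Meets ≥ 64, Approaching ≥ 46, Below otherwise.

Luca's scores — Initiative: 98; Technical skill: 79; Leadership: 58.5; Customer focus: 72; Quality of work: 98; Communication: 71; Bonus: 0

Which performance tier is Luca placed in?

Communication score 71 ≥ 60: minimum met.
Weighted total:
  Initiative 98 × 0.29 = 28.42
  Technical skill 79 × 0.07 = 5.53
  Leadership 58.5 × 0.05 = 2.925
  Customer focus 72 × 0.2 = 14.4
  Quality of work 98 × 0.11 = 10.78
  Communication 71 × 0.28 = 19.88
Sum = 81.935
Bonus: 81.935 + 0 = 81.935
81.935 is ≥ 64 and < 82 → Meets

Meets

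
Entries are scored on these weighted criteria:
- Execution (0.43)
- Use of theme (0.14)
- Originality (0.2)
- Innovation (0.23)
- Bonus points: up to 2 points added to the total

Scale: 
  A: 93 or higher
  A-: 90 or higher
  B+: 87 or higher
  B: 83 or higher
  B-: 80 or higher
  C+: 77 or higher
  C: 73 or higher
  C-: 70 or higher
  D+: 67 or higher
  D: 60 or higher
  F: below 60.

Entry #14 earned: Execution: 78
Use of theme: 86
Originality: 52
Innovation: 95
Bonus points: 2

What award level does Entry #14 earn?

Weighted total:
  Execution 78 × 0.43 = 33.54
  Use of theme 86 × 0.14 = 12.04
  Originality 52 × 0.2 = 10.4
  Innovation 95 × 0.23 = 21.85
Sum = 77.83
Bonus points: 77.83 + 2 = 79.83
79.83 is ≥ 77 and < 80 → C+

C+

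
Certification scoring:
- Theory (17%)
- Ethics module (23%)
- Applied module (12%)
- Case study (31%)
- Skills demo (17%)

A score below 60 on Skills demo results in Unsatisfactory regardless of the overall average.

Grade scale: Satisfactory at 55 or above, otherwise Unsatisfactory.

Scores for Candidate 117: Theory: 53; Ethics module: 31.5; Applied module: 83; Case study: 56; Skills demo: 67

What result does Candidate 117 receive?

Unsatisfactory

Skills demo score 67 ≥ 60: minimum met.
Weighted total:
  Theory 53 × 0.17 = 9.01
  Ethics module 31.5 × 0.23 = 7.245
  Applied module 83 × 0.12 = 9.96
  Case study 56 × 0.31 = 17.36
  Skills demo 67 × 0.17 = 11.39
Sum = 54.965
54.965 < 55 → Unsatisfactory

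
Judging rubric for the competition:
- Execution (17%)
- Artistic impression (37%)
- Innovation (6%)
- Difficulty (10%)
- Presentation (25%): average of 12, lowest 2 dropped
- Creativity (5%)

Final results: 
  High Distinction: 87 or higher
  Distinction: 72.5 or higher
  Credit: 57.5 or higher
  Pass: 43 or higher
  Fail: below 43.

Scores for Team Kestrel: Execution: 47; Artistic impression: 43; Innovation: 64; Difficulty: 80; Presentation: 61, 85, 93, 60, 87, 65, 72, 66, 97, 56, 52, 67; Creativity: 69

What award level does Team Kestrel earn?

Credit

Presentation: drop 52, 56 → average of remaining 10 = 753/10 = 75.3
Weighted total:
  Execution 47 × 0.17 = 7.99
  Artistic impression 43 × 0.37 = 15.91
  Innovation 64 × 0.06 = 3.84
  Difficulty 80 × 0.1 = 8
  Presentation 75.3 × 0.25 = 18.825
  Creativity 69 × 0.05 = 3.45
Sum = 58.015
58.015 is ≥ 57.5 and < 72.5 → Credit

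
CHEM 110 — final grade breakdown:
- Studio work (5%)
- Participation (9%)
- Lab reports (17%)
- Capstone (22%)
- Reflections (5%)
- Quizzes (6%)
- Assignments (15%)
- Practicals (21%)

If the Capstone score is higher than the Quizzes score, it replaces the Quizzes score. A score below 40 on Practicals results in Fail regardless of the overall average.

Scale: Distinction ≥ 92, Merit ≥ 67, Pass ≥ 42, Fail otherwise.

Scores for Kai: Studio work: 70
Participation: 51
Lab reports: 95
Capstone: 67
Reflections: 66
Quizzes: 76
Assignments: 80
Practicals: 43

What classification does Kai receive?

Capstone (67) ≤ Quizzes (76), so Quizzes stays at 76.
Practicals score 43 ≥ 40: minimum met.
Weighted total:
  Studio work 70 × 0.05 = 3.5
  Participation 51 × 0.09 = 4.59
  Lab reports 95 × 0.17 = 16.15
  Capstone 67 × 0.22 = 14.74
  Reflections 66 × 0.05 = 3.3
  Quizzes 76 × 0.06 = 4.56
  Assignments 80 × 0.15 = 12
  Practicals 43 × 0.21 = 9.03
Sum = 67.87
67.87 is ≥ 67 and < 92 → Merit

Merit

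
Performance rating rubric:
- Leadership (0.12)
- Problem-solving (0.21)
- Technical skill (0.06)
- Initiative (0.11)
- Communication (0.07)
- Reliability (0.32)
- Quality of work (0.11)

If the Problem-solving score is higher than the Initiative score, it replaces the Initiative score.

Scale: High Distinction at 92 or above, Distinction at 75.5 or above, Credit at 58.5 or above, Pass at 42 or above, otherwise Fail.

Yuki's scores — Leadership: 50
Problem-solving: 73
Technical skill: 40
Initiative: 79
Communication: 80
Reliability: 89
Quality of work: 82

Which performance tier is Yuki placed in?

Problem-solving (73) ≤ Initiative (79), so Initiative stays at 79.
Weighted total:
  Leadership 50 × 0.12 = 6
  Problem-solving 73 × 0.21 = 15.33
  Technical skill 40 × 0.06 = 2.4
  Initiative 79 × 0.11 = 8.69
  Communication 80 × 0.07 = 5.6
  Reliability 89 × 0.32 = 28.48
  Quality of work 82 × 0.11 = 9.02
Sum = 75.52
75.52 is ≥ 75.5 and < 92 → Distinction

Distinction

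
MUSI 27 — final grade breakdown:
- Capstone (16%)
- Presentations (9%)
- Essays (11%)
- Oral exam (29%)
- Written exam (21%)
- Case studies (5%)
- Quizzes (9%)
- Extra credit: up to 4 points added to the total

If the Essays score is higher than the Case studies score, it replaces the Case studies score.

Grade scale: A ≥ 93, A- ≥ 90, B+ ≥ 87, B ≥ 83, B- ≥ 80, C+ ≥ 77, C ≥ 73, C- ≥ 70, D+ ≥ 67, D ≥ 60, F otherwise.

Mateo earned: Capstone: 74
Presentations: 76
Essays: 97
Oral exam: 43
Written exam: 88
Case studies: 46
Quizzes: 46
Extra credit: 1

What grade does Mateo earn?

C-

Essays (97) > Case studies (46), so Case studies counts as 97.
Weighted total:
  Capstone 74 × 0.16 = 11.84
  Presentations 76 × 0.09 = 6.84
  Essays 97 × 0.11 = 10.67
  Oral exam 43 × 0.29 = 12.47
  Written exam 88 × 0.21 = 18.48
  Case studies 97 × 0.05 = 4.85
  Quizzes 46 × 0.09 = 4.14
Sum = 69.29
Extra credit: 69.29 + 1 = 70.29
70.29 is ≥ 70 and < 73 → C-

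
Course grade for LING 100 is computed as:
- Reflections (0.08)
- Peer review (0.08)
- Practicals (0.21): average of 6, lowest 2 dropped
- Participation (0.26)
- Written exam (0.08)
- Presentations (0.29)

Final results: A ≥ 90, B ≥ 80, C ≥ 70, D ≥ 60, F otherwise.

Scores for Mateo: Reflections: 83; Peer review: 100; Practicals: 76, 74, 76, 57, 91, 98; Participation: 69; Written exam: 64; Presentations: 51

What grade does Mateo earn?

Practicals: drop 57, 74 → average of remaining 4 = 341/4 = 85.25
Weighted total:
  Reflections 83 × 0.08 = 6.64
  Peer review 100 × 0.08 = 8
  Practicals 85.25 × 0.21 = 17.9025
  Participation 69 × 0.26 = 17.94
  Written exam 64 × 0.08 = 5.12
  Presentations 51 × 0.29 = 14.79
Sum = 70.3925
70.3925 is ≥ 70 and < 80 → C

C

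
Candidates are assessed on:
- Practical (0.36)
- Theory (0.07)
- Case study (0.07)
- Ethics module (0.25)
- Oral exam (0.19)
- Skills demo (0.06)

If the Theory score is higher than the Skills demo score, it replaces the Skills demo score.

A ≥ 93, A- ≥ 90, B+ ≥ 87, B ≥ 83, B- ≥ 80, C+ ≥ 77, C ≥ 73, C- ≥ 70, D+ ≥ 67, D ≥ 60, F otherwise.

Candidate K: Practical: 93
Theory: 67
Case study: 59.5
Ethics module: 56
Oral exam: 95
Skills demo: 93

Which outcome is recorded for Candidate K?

C+

Theory (67) ≤ Skills demo (93), so Skills demo stays at 93.
Weighted total:
  Practical 93 × 0.36 = 33.48
  Theory 67 × 0.07 = 4.69
  Case study 59.5 × 0.07 = 4.165
  Ethics module 56 × 0.25 = 14
  Oral exam 95 × 0.19 = 18.05
  Skills demo 93 × 0.06 = 5.58
Sum = 79.965
79.965 is ≥ 77 and < 80 → C+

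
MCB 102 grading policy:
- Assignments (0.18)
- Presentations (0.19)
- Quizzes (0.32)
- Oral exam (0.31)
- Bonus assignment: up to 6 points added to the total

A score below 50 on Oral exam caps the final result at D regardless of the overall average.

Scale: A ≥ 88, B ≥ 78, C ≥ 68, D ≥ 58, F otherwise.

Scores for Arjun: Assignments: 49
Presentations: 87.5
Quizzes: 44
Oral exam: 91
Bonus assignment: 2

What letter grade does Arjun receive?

C

Oral exam score 91 ≥ 50: minimum met.
Weighted total:
  Assignments 49 × 0.18 = 8.82
  Presentations 87.5 × 0.19 = 16.625
  Quizzes 44 × 0.32 = 14.08
  Oral exam 91 × 0.31 = 28.21
Sum = 67.735
Bonus assignment: 67.735 + 2 = 69.735
69.735 is ≥ 68 and < 78 → C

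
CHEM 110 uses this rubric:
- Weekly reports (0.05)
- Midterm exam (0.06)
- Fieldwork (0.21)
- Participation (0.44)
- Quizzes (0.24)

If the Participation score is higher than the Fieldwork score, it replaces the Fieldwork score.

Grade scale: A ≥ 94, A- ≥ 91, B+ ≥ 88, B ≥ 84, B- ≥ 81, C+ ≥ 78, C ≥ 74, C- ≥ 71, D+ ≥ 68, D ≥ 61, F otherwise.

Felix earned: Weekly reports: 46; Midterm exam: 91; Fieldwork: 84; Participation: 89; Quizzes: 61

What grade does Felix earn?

Participation (89) > Fieldwork (84), so Fieldwork counts as 89.
Weighted total:
  Weekly reports 46 × 0.05 = 2.3
  Midterm exam 91 × 0.06 = 5.46
  Fieldwork 89 × 0.21 = 18.69
  Participation 89 × 0.44 = 39.16
  Quizzes 61 × 0.24 = 14.64
Sum = 80.25
80.25 is ≥ 78 and < 81 → C+

C+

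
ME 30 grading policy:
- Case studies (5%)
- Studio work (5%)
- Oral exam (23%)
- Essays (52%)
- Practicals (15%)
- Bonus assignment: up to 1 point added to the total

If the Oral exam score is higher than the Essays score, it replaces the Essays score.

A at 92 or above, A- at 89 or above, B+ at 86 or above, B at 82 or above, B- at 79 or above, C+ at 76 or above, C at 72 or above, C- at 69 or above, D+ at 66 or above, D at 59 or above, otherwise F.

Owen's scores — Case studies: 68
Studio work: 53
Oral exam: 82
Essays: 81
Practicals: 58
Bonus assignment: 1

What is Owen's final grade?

Oral exam (82) > Essays (81), so Essays counts as 82.
Weighted total:
  Case studies 68 × 0.05 = 3.4
  Studio work 53 × 0.05 = 2.65
  Oral exam 82 × 0.23 = 18.86
  Essays 82 × 0.52 = 42.64
  Practicals 58 × 0.15 = 8.7
Sum = 76.25
Bonus assignment: 76.25 + 1 = 77.25
77.25 is ≥ 76 and < 79 → C+

C+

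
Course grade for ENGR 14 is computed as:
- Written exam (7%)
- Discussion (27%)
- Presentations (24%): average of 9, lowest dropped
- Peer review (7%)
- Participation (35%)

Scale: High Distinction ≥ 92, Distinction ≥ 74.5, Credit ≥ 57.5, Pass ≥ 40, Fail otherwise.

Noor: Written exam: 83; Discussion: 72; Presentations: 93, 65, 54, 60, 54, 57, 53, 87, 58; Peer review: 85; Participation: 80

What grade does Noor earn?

Distinction

Presentations: drop 53 → average of remaining 8 = 528/8 = 66
Weighted total:
  Written exam 83 × 0.07 = 5.81
  Discussion 72 × 0.27 = 19.44
  Presentations 66 × 0.24 = 15.84
  Peer review 85 × 0.07 = 5.95
  Participation 80 × 0.35 = 28
Sum = 75.04
75.04 is ≥ 74.5 and < 92 → Distinction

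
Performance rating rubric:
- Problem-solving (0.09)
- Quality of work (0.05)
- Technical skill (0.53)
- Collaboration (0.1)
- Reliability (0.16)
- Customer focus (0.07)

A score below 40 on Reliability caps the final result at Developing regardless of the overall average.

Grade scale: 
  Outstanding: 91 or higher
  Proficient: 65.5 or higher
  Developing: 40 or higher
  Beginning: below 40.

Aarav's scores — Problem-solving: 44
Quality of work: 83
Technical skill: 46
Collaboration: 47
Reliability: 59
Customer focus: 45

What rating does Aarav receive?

Developing

Reliability score 59 ≥ 40: minimum met.
Weighted total:
  Problem-solving 44 × 0.09 = 3.96
  Quality of work 83 × 0.05 = 4.15
  Technical skill 46 × 0.53 = 24.38
  Collaboration 47 × 0.1 = 4.7
  Reliability 59 × 0.16 = 9.44
  Customer focus 45 × 0.07 = 3.15
Sum = 49.78
49.78 is ≥ 40 and < 65.5 → Developing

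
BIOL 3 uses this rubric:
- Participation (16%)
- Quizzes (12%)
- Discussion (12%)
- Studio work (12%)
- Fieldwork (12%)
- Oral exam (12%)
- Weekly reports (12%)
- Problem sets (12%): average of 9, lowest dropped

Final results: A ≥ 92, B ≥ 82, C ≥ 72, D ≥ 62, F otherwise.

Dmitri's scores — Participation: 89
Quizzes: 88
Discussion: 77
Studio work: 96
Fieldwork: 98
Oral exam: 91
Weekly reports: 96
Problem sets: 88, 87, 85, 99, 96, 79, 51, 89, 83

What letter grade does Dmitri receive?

Problem sets: drop 51 → average of remaining 8 = 706/8 = 88.25
Weighted total:
  Participation 89 × 0.16 = 14.24
  Quizzes 88 × 0.12 = 10.56
  Discussion 77 × 0.12 = 9.24
  Studio work 96 × 0.12 = 11.52
  Fieldwork 98 × 0.12 = 11.76
  Oral exam 91 × 0.12 = 10.92
  Weekly reports 96 × 0.12 = 11.52
  Problem sets 88.25 × 0.12 = 10.59
Sum = 90.35
90.35 is ≥ 82 and < 92 → B

B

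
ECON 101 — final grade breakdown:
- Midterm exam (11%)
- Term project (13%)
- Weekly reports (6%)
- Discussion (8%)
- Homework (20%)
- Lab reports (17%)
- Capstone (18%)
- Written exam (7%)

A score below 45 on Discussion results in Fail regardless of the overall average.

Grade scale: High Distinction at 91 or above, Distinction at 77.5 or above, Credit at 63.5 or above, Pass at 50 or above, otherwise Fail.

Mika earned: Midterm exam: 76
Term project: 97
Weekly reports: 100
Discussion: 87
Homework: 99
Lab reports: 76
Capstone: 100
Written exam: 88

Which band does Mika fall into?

Distinction

Discussion score 87 ≥ 45: minimum met.
Weighted total:
  Midterm exam 76 × 0.11 = 8.36
  Term project 97 × 0.13 = 12.61
  Weekly reports 100 × 0.06 = 6
  Discussion 87 × 0.08 = 6.96
  Homework 99 × 0.2 = 19.8
  Lab reports 76 × 0.17 = 12.92
  Capstone 100 × 0.18 = 18
  Written exam 88 × 0.07 = 6.16
Sum = 90.81
90.81 is ≥ 77.5 and < 91 → Distinction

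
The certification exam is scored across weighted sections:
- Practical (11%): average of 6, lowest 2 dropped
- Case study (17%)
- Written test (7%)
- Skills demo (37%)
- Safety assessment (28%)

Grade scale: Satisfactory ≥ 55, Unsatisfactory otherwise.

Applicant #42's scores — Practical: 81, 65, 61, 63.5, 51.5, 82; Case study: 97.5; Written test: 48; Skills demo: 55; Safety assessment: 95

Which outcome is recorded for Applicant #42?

Satisfactory

Practical: drop 51.5, 61 → average of remaining 4 = 291.5/4 = 72.875
Weighted total:
  Practical 72.875 × 0.11 = 8.01625
  Case study 97.5 × 0.17 = 16.575
  Written test 48 × 0.07 = 3.36
  Skills demo 55 × 0.37 = 20.35
  Safety assessment 95 × 0.28 = 26.6
Sum = 74.90125
74.90125 ≥ 55 → Satisfactory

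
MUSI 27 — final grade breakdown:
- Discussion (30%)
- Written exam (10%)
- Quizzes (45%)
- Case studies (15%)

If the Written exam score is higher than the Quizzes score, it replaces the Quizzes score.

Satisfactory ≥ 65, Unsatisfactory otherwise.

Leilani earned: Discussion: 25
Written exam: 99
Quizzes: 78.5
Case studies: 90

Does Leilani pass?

Satisfactory

Written exam (99) > Quizzes (78.5), so Quizzes counts as 99.
Weighted total:
  Discussion 25 × 0.3 = 7.5
  Written exam 99 × 0.1 = 9.9
  Quizzes 99 × 0.45 = 44.55
  Case studies 90 × 0.15 = 13.5
Sum = 75.45
75.45 ≥ 65 → Satisfactory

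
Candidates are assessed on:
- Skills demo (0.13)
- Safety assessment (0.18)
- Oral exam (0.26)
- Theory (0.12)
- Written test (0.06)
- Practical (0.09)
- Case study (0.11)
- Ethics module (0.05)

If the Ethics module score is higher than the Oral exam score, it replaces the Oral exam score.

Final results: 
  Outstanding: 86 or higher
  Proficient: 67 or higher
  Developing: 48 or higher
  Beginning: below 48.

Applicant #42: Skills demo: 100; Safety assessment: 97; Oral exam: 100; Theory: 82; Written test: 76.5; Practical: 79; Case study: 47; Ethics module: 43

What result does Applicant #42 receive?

Ethics module (43) ≤ Oral exam (100), so Oral exam stays at 100.
Weighted total:
  Skills demo 100 × 0.13 = 13
  Safety assessment 97 × 0.18 = 17.46
  Oral exam 100 × 0.26 = 26
  Theory 82 × 0.12 = 9.84
  Written test 76.5 × 0.06 = 4.59
  Practical 79 × 0.09 = 7.11
  Case study 47 × 0.11 = 5.17
  Ethics module 43 × 0.05 = 2.15
Sum = 85.32
85.32 is ≥ 67 and < 86 → Proficient

Proficient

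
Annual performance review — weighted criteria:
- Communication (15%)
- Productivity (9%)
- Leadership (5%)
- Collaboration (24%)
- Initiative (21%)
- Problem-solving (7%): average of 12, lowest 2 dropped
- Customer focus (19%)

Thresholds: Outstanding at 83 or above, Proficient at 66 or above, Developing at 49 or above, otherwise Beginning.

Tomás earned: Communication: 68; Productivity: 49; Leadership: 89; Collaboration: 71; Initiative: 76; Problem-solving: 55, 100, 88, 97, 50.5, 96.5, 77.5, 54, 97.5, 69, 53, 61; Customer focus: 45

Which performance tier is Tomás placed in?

Proficient

Problem-solving: drop 50.5, 53 → average of remaining 10 = 795.5/10 = 79.55
Weighted total:
  Communication 68 × 0.15 = 10.2
  Productivity 49 × 0.09 = 4.41
  Leadership 89 × 0.05 = 4.45
  Collaboration 71 × 0.24 = 17.04
  Initiative 76 × 0.21 = 15.96
  Problem-solving 79.55 × 0.07 = 5.5685
  Customer focus 45 × 0.19 = 8.55
Sum = 66.1785
66.1785 is ≥ 66 and < 83 → Proficient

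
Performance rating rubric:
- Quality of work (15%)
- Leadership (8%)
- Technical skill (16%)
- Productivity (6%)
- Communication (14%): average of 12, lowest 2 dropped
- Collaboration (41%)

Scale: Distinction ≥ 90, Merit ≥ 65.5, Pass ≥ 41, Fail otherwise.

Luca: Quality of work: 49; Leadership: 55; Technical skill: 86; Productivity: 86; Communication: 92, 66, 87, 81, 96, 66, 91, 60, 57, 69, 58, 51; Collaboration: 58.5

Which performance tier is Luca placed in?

Pass

Communication: drop 51, 57 → average of remaining 10 = 766/10 = 76.6
Weighted total:
  Quality of work 49 × 0.15 = 7.35
  Leadership 55 × 0.08 = 4.4
  Technical skill 86 × 0.16 = 13.76
  Productivity 86 × 0.06 = 5.16
  Communication 76.6 × 0.14 = 10.724
  Collaboration 58.5 × 0.41 = 23.985
Sum = 65.379
65.379 is ≥ 41 and < 65.5 → Pass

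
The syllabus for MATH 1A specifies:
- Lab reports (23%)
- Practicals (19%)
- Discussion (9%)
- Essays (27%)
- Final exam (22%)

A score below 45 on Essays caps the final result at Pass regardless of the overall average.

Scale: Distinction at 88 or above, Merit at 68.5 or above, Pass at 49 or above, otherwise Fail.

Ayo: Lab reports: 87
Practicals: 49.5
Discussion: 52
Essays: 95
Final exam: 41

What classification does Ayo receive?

Essays score 95 ≥ 45: minimum met.
Weighted total:
  Lab reports 87 × 0.23 = 20.01
  Practicals 49.5 × 0.19 = 9.405
  Discussion 52 × 0.09 = 4.68
  Essays 95 × 0.27 = 25.65
  Final exam 41 × 0.22 = 9.02
Sum = 68.765
68.765 is ≥ 68.5 and < 88 → Merit

Merit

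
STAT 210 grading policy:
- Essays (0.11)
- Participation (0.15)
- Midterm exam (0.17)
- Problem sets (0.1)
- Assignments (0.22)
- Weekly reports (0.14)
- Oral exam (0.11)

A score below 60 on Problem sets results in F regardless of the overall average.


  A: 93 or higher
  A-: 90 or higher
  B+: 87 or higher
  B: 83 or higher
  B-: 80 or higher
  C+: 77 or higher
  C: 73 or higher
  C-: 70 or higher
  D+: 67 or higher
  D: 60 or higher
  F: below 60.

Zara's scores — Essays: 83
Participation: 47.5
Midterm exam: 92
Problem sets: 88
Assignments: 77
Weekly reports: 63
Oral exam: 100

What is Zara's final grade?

C+

Problem sets score 88 ≥ 60: minimum met.
Weighted total:
  Essays 83 × 0.11 = 9.13
  Participation 47.5 × 0.15 = 7.125
  Midterm exam 92 × 0.17 = 15.64
  Problem sets 88 × 0.1 = 8.8
  Assignments 77 × 0.22 = 16.94
  Weekly reports 63 × 0.14 = 8.82
  Oral exam 100 × 0.11 = 11
Sum = 77.455
77.455 is ≥ 77 and < 80 → C+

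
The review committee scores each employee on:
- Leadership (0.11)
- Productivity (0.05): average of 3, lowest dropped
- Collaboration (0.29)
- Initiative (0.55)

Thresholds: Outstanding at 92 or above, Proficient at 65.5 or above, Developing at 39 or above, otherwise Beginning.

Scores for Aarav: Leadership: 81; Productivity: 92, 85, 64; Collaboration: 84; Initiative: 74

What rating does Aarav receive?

Productivity: drop 64 → average of remaining 2 = 177/2 = 88.5
Weighted total:
  Leadership 81 × 0.11 = 8.91
  Productivity 88.5 × 0.05 = 4.425
  Collaboration 84 × 0.29 = 24.36
  Initiative 74 × 0.55 = 40.7
Sum = 78.395
78.395 is ≥ 65.5 and < 92 → Proficient

Proficient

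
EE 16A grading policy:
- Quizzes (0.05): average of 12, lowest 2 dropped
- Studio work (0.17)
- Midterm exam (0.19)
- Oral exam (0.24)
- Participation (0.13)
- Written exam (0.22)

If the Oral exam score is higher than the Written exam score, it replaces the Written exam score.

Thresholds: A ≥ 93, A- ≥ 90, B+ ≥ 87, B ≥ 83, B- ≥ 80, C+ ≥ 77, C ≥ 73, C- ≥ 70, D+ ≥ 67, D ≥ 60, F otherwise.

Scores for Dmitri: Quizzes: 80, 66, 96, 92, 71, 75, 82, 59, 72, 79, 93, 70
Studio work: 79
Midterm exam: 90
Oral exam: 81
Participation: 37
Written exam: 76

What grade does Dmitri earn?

Quizzes: drop 59, 66 → average of remaining 10 = 810/10 = 81
Oral exam (81) > Written exam (76), so Written exam counts as 81.
Weighted total:
  Quizzes 81 × 0.05 = 4.05
  Studio work 79 × 0.17 = 13.43
  Midterm exam 90 × 0.19 = 17.1
  Oral exam 81 × 0.24 = 19.44
  Participation 37 × 0.13 = 4.81
  Written exam 81 × 0.22 = 17.82
Sum = 76.65
76.65 is ≥ 73 and < 77 → C

C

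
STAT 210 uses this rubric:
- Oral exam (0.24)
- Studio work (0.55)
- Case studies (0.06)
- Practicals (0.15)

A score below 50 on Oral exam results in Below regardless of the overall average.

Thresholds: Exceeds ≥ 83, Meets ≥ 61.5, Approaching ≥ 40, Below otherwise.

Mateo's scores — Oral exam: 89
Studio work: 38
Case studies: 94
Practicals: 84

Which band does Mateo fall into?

Approaching

Oral exam score 89 ≥ 50: minimum met.
Weighted total:
  Oral exam 89 × 0.24 = 21.36
  Studio work 38 × 0.55 = 20.9
  Case studies 94 × 0.06 = 5.64
  Practicals 84 × 0.15 = 12.6
Sum = 60.5
60.5 is ≥ 40 and < 61.5 → Approaching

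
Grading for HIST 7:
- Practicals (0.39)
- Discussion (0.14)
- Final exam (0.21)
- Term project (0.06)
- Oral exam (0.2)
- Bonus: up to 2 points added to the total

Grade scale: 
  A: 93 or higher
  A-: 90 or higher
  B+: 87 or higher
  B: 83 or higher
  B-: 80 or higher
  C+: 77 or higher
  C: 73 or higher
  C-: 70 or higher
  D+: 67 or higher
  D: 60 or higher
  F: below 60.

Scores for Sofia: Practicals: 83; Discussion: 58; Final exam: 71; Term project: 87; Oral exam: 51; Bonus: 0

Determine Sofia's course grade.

C-

Weighted total:
  Practicals 83 × 0.39 = 32.37
  Discussion 58 × 0.14 = 8.12
  Final exam 71 × 0.21 = 14.91
  Term project 87 × 0.06 = 5.22
  Oral exam 51 × 0.2 = 10.2
Sum = 70.82
Bonus: 70.82 + 0 = 70.82
70.82 is ≥ 70 and < 73 → C-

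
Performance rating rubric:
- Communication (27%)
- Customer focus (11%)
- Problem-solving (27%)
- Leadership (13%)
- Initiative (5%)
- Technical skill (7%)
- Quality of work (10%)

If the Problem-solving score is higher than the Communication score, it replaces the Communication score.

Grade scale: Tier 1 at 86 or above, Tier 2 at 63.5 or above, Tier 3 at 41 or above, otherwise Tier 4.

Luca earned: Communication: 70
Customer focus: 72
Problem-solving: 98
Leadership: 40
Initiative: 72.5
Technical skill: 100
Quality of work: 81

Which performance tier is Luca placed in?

Problem-solving (98) > Communication (70), so Communication counts as 98.
Weighted total:
  Communication 98 × 0.27 = 26.46
  Customer focus 72 × 0.11 = 7.92
  Problem-solving 98 × 0.27 = 26.46
  Leadership 40 × 0.13 = 5.2
  Initiative 72.5 × 0.05 = 3.625
  Technical skill 100 × 0.07 = 7
  Quality of work 81 × 0.1 = 8.1
Sum = 84.765
84.765 is ≥ 63.5 and < 86 → Tier 2

Tier 2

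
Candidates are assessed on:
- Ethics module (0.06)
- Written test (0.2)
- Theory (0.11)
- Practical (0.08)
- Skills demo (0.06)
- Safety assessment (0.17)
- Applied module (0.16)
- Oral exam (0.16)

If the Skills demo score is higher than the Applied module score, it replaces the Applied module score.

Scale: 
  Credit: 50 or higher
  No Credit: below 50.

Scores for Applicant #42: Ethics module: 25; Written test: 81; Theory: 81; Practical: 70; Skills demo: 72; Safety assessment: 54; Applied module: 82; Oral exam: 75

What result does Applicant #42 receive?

Credit

Skills demo (72) ≤ Applied module (82), so Applied module stays at 82.
Weighted total:
  Ethics module 25 × 0.06 = 1.5
  Written test 81 × 0.2 = 16.2
  Theory 81 × 0.11 = 8.91
  Practical 70 × 0.08 = 5.6
  Skills demo 72 × 0.06 = 4.32
  Safety assessment 54 × 0.17 = 9.18
  Applied module 82 × 0.16 = 13.12
  Oral exam 75 × 0.16 = 12
Sum = 70.83
70.83 ≥ 50 → Credit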